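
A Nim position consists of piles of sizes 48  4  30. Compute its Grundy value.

42

Compute the nim-sum pairwise:
48 ⊕ 4 = 52
52 ⊕ 30 = 42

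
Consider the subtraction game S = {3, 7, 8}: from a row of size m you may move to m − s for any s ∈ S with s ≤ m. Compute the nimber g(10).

3

Grundy values for subtraction set {3, 7, 8}:
g(0) = mex{} = 0
g(1) = mex{} = 0
g(2) = mex{} = 0
g(3) = mex{0} = 1
g(4) = mex{0} = 1
g(5) = mex{0} = 1
g(6) = mex{1} = 0
g(7) = mex{0,1} = 2
g(8) = mex{0,1} = 2
g(9) = mex{0} = 1
g(10) = mex{0,1,2} = 3
So g(10) = 3.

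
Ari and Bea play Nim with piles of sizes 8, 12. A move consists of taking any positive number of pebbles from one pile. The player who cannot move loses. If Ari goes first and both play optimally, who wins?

Compute the nim-sum pairwise:
8 XOR 12 = 4
The nim-sum is 4 ≠ 0, so this is an N-position: the player to move can win; Ari has a winning move.

Ari wins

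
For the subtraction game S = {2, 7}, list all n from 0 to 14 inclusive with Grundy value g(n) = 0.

0, 1, 4, 5, 9, 10, 13, 14

Compute g(0), g(1), … for moves {2, 7}:
g(0) = mex{} = 0
g(1) = mex{} = 0
g(2) = mex{0} = 1
g(3) = mex{0} = 1
g(4) = mex{1} = 0
g(5) = mex{1} = 0
g(6) = mex{0} = 1
g(7) = mex{0} = 1
g(8) = mex{0,1} = 2
g(9) = mex{1} = 0
g(10) = mex{1,2} = 0
g(11) = mex{0} = 1
g(12) = mex{0} = 1
g(13) = mex{1} = 0
g(14) = mex{1} = 0
The P-positions (g = 0) in 0..14 are 0, 1, 4, 5, 9, 10, 13, 14.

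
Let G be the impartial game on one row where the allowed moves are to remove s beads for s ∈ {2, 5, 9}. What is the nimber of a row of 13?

1

Compute g(0), g(1), … for moves {2, 5, 9}:
k:     0  1  2  3  4  5  6  7  8  9 10 11 12 13
g(k):  0  0  1  1  0  2  1  0  0  1  1  0  2  1
So g(13) = 1.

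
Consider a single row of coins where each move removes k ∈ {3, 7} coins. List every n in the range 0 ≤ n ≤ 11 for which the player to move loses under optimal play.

0, 1, 2, 6, 10, 11

Compute g(0), g(1), … for moves {3, 7}:
g(0) = mex{} = 0
g(1) = mex{} = 0
g(2) = mex{} = 0
g(3) = mex{0} = 1
g(4) = mex{0} = 1
g(5) = mex{0} = 1
g(6) = mex{1} = 0
g(7) = mex{0,1} = 2
g(8) = mex{0,1} = 2
g(9) = mex{0} = 1
g(10) = mex{1,2} = 0
g(11) = mex{1,2} = 0
The P-positions (g = 0) in 0..11 are 0, 1, 2, 6, 10, 11.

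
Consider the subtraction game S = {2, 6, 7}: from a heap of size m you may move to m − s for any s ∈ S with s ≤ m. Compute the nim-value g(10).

3

Grundy values for subtraction set {2, 6, 7}:
g(0) = mex{} = 0
g(1) = mex{} = 0
g(2) = mex{0} = 1
g(3) = mex{0} = 1
g(4) = mex{1} = 0
g(5) = mex{1} = 0
g(6) = mex{0} = 1
g(7) = mex{0} = 1
g(8) = mex{0,1} = 2
g(9) = mex{1} = 0
g(10) = mex{0,1,2} = 3
So g(10) = 3.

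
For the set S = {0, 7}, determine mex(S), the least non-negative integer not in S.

0 is in the set but 1 is not, so the mex is 1.

1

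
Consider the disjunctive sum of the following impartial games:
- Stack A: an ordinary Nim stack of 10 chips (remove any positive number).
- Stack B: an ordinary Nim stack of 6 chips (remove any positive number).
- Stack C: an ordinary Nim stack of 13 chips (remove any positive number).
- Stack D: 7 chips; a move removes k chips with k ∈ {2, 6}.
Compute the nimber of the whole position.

0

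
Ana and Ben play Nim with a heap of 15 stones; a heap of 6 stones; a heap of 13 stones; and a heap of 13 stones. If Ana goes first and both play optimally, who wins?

Ana wins

Nim-sum: 15 ^ 6 ^ 13 ^ 13 = 9.
The nim-sum is 9 ≠ 0, so this is an N-position: the player to move can win; Ana has a winning move.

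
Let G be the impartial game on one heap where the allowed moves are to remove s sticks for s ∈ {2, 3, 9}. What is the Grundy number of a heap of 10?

2

Grundy values for subtraction set {2, 3, 9}:
g(0) = mex{} = 0
g(1) = mex{} = 0
g(2) = mex{0} = 1
g(3) = mex{0} = 1
g(4) = mex{0,1} = 2
g(5) = mex{1} = 0
g(6) = mex{1,2} = 0
g(7) = mex{0,2} = 1
g(8) = mex{0} = 1
g(9) = mex{0,1} = 2
g(10) = mex{0,1} = 2
So g(10) = 2.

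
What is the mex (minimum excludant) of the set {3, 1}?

0

0 is not in the set, so the mex is 0.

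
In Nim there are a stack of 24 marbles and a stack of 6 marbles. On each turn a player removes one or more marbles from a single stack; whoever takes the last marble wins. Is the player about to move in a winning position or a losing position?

In binary:
  11000  (24)
  00110  (6)
  -----
  11110  (30)
The nim-sum is 30 ≠ 0, so this is an N-position: the player to move can win.

Winning position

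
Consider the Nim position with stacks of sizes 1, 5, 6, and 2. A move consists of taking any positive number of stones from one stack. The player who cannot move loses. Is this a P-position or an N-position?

P-position

Compute the nim-sum pairwise:
1 ^ 5 = 4
4 ^ 6 = 2
2 ^ 2 = 0
The nim-sum is 0, so this is a P-position: the player to move is in a losing position under optimal play.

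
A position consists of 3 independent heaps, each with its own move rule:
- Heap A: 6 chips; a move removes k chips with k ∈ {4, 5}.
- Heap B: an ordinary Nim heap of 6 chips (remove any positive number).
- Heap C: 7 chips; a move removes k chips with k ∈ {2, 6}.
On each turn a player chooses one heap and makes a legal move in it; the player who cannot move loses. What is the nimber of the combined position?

6

Grundy values for heap A (subtraction set {4, 5}):
k:     0  1  2  3  4  5  6
g(k):  0  0  0  0  1  1  1
So g(6) = 1.
Heap B is a plain Nim heap of size 6, so its Grundy value is 6.
For heap C, compute g(0), g(1), … with moves {2, 6}:
g(0) = mex{} = 0
g(1) = mex{} = 0
g(2) = mex{0} = 1
g(3) = mex{0} = 1
g(4) = mex{1} = 0
g(5) = mex{1} = 0
g(6) = mex{0} = 1
g(7) = mex{0} = 1
So g(7) = 1.
By the Sprague-Grundy theorem, the Grundy value of a sum of independent games is the XOR of the component values.
Combined value = 1 XOR 6 XOR 1 = 6.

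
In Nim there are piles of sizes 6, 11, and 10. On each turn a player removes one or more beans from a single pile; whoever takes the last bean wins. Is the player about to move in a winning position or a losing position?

Write each in binary and XOR column by column:
  0110  (6)
  1011  (11)
  1010  (10)
  ----
  0111  (7)
The nim-sum is 7 ≠ 0, so this is an N-position: the player to move can win.

Winning position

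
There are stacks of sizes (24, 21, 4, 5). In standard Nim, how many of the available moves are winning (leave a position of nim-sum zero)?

Compute the nim-sum pairwise:
24 ⊕ 21 = 13
13 ⊕ 4 = 9
9 ⊕ 5 = 12
The overall nim-sum is X = 12. A stack of size p has a winning move iff p XOR X < p (reduce it to p XOR X).
  24: 24 XOR 12 = 20 < 24 — winning move (to 20).
  21: 21 XOR 12 = 25 ≥ 21 — no move.
  4: 4 XOR 12 = 8 ≥ 4 — no move.
  5: 5 XOR 12 = 9 ≥ 5 — no move.
That gives 1 winning move.

1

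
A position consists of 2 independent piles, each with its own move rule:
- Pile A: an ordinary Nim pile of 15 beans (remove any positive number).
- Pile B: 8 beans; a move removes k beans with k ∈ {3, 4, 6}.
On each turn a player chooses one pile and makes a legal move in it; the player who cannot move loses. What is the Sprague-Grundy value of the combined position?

Pile A is a plain Nim pile of size 15, so its Grundy value is 15.
Grundy values for pile B (subtraction set {3, 4, 6}):
k:     0  1  2  3  4  5  6  7  8
g(k):  0  0  0  1  1  1  2  2  2
So g(8) = 2.
By the Sprague-Grundy theorem, the Grundy value of a sum of independent games is the XOR of the component values.
Combined value = 15 XOR 2 = 13.

13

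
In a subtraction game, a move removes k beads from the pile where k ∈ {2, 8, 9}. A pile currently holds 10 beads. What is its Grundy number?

Build the Grundy sequence with g(k) = mex{g(k−s) : s ∈ {2, 8, 9}, s ≤ k}:
g(0) = mex{} = 0
g(1) = mex{} = 0
g(2) = mex{0} = 1
g(3) = mex{0} = 1
g(4) = mex{1} = 0
g(5) = mex{1} = 0
g(6) = mex{0} = 1
g(7) = mex{0} = 1
g(8) = mex{0,1} = 2
g(9) = mex{0,1} = 2
g(10) = mex{0,1,2} = 3
So g(10) = 3.

3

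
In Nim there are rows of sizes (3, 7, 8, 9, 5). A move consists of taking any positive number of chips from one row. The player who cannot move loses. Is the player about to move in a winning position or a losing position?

Losing position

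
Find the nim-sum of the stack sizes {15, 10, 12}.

9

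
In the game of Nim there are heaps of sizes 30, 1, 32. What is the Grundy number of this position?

Nim-sum: 30 ^ 1 ^ 32 = 63.

63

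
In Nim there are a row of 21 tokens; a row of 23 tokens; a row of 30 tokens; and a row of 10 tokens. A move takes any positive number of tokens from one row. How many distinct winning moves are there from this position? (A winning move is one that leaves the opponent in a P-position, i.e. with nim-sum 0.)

Nim-sum: 21 ⊕ 23 ⊕ 30 ⊕ 10 = 22.
The overall nim-sum is X = 22. A row of size p has a winning move iff p XOR X < p (reduce it to p XOR X).
  21: 21 XOR 22 = 3 < 21 — winning move (to 3).
  23: 23 XOR 22 = 1 < 23 — winning move (to 1).
  30: 30 XOR 22 = 8 < 30 — winning move (to 8).
  10: 10 XOR 22 = 28 ≥ 10 — no move.
That gives 3 winning moves.

3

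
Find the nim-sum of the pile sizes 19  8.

27

In binary:
  10011  (19)
  01000  (8)
  -----
  11011  (27)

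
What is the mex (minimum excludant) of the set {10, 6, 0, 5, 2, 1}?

3

The values 0, 1, 2 are all present; 3 is the first non-negative integer missing from the set.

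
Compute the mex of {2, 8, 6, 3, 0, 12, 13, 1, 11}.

The values 0, 1, 2, 3 are all present; 4 is the first non-negative integer missing from the set.

4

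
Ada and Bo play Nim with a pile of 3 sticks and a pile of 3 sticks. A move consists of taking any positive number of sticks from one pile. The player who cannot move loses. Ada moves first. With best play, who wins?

Compute the nim-sum pairwise:
3 XOR 3 = 0
The nim-sum is 0, so this is a P-position: the player to move is in a losing position under optimal play; Ada is about to move from it and so loses — Bo wins.

Bo wins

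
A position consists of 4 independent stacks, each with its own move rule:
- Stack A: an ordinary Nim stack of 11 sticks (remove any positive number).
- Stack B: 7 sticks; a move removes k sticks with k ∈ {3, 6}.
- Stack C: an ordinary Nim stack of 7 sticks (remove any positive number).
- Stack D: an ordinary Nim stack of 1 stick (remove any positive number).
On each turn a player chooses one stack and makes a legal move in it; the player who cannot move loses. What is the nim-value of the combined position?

15

Stack A is a plain Nim stack of size 11, so its Grundy value is 11.
For stack B, compute g(0), g(1), … with moves {3, 6}:
g(0) = mex{} = 0
g(1) = mex{} = 0
g(2) = mex{} = 0
g(3) = mex{0} = 1
g(4) = mex{0} = 1
g(5) = mex{0} = 1
g(6) = mex{0,1} = 2
g(7) = mex{0,1} = 2
So g(7) = 2.
Stack C is a plain Nim stack of size 7, so its Grundy value is 7.
Stack D is a plain Nim stack of size 1, so its Grundy value is 1.
The value of a disjunctive sum is the nim-sum of the parts.
Combined value = 11 ⊕ 2 ⊕ 7 ⊕ 1 = 15.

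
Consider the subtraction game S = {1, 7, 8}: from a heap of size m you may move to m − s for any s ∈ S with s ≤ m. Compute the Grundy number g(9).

Build the Grundy sequence with g(k) = mex{g(k−s) : s ∈ {1, 7, 8}, s ≤ k}:
k:     0  1  2  3  4  5  6  7  8  9
g(k):  0  1  0  1  0  1  0  1  2  3
So g(9) = 3.

3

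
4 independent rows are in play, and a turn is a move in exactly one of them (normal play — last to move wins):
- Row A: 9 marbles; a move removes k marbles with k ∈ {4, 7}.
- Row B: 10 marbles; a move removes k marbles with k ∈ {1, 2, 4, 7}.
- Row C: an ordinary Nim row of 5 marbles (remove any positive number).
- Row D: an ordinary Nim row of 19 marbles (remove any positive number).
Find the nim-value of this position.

Grundy values for row A (subtraction set {4, 7}):
g(0) = mex{} = 0
g(1) = mex{} = 0
g(2) = mex{} = 0
g(3) = mex{} = 0
g(4) = mex{0} = 1
g(5) = mex{0} = 1
g(6) = mex{0} = 1
g(7) = mex{0} = 1
g(8) = mex{0,1} = 2
g(9) = mex{0,1} = 2
So g(9) = 2.
For row B, compute g(0), g(1), … with moves {1, 2, 4, 7}:
g(0) = mex{} = 0
g(1) = mex{0} = 1
g(2) = mex{0,1} = 2
g(3) = mex{1,2} = 0
g(4) = mex{0,2} = 1
g(5) = mex{0,1} = 2
g(6) = mex{1,2} = 0
g(7) = mex{0,2} = 1
g(8) = mex{0,1} = 2
g(9) = mex{1,2} = 0
g(10) = mex{0,2} = 1
So g(10) = 1.
Row C is a plain Nim row of size 5, so its Grundy value is 5.
Row D is a plain Nim row of size 19, so its Grundy value is 19.
The value of a disjunctive sum is the nim-sum of the parts.
Combined value = 2 XOR 1 XOR 5 XOR 19 = 21.

21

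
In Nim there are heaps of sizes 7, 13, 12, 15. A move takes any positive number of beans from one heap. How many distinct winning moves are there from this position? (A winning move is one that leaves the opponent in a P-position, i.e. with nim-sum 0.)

Compute the nim-sum pairwise:
7 ^ 13 = 10
10 ^ 12 = 6
6 ^ 15 = 9
The overall nim-sum is X = 9. A heap of size p has a winning move iff p XOR X < p (reduce it to p XOR X).
  7: 7 XOR 9 = 14 ≥ 7 — no move.
  13: 13 XOR 9 = 4 < 13 — winning move (to 4).
  12: 12 XOR 9 = 5 < 12 — winning move (to 5).
  15: 15 XOR 9 = 6 < 15 — winning move (to 6).
That gives 3 winning moves.

3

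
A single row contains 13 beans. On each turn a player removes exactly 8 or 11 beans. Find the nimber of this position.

Grundy values for subtraction set {8, 11}:
k:     0  1  2  3  4  5  6  7  8  9 10 11 12 13
g(k):  0  0  0  0  0  0  0  0  1  1  1  1  1  1
So g(13) = 1.

1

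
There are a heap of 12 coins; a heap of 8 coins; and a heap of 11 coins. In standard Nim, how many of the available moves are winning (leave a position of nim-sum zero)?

3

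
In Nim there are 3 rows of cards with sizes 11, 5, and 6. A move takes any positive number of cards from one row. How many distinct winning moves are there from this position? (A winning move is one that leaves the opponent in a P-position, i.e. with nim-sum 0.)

Nim-sum: 11 ⊕ 5 ⊕ 6 = 8.
The overall nim-sum is X = 8. A row of size p has a winning move iff p XOR X < p (reduce it to p XOR X).
  11: 11 XOR 8 = 3 < 11 — winning move (to 3).
  5: 5 XOR 8 = 13 ≥ 5 — no move.
  6: 6 XOR 8 = 14 ≥ 6 — no move.
That gives 1 winning move.

1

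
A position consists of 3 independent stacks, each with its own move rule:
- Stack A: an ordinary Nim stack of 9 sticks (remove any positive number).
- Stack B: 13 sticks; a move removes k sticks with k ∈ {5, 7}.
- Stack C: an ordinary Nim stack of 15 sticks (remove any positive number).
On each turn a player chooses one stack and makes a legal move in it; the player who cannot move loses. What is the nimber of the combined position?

Stack A is a plain Nim stack of size 9, so its Grundy value is 9.
Build the Grundy sequence for stack B with g(k) = mex{g(k−s) : s ∈ {5, 7}, s ≤ k}:
g(0) = mex{} = 0
g(1) = mex{} = 0
g(2) = mex{} = 0
g(3) = mex{} = 0
g(4) = mex{} = 0
g(5) = mex{0} = 1
g(6) = mex{0} = 1
g(7) = mex{0} = 1
g(8) = mex{0} = 1
g(9) = mex{0} = 1
g(10) = mex{0,1} = 2
g(11) = mex{0,1} = 2
g(12) = mex{1} = 0
g(13) = mex{1} = 0
So g(13) = 0.
Stack C is a plain Nim stack of size 15, so its Grundy value is 15.
The value of a disjunctive sum is the nim-sum of the parts.
Combined value = 9 XOR 0 XOR 15 = 6.

6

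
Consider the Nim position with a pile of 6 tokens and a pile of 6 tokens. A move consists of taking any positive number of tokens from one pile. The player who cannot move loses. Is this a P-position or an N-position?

Nim-sum: 6 ^ 6 = 0.
The nim-sum is 0, so this is a P-position: the player to move is in a losing position under optimal play.

P-position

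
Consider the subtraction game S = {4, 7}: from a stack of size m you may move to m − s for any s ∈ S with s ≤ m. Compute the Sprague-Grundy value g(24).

Build the Grundy sequence with g(k) = mex{g(k−s) : s ∈ {4, 7}, s ≤ k}:
k:     0  1  2  3  4  5  6  7  8  9 10 11 12 13 14 15 16 17 18 19 20 21 22 23 24
g(k):  0  0  0  0  1  1  1  1  2  2  2  0  0  0  0  1  1  1  1  2  2  2  0  0  0
So g(24) = 0.

0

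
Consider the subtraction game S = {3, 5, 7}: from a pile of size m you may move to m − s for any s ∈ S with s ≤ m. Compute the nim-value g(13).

1

Build the Grundy sequence with g(k) = mex{g(k−s) : s ∈ {3, 5, 7}, s ≤ k}:
g(0) = mex{} = 0
g(1) = mex{} = 0
g(2) = mex{} = 0
g(3) = mex{0} = 1
g(4) = mex{0} = 1
g(5) = mex{0} = 1
g(6) = mex{0,1} = 2
g(7) = mex{0,1} = 2
g(8) = mex{0,1} = 2
g(9) = mex{0,1,2} = 3
g(10) = mex{1,2} = 0
g(11) = mex{1,2} = 0
g(12) = mex{1,2,3} = 0
g(13) = mex{0,2} = 1
So g(13) = 1.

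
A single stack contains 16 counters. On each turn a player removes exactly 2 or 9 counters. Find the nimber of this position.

Build the Grundy sequence with g(k) = mex{g(k−s) : s ∈ {2, 9}, s ≤ k}:
k:     0  1  2  3  4  5  6  7  8  9 10 11 12 13 14 15 16
g(k):  0  0  1  1  0  0  1  1  0  2  1  0  0  1  1  0  0
So g(16) = 0.

0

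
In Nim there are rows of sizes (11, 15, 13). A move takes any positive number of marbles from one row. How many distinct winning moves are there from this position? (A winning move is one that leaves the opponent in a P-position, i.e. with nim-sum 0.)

3

Nim-sum: 11 ⊕ 15 ⊕ 13 = 9.
The overall nim-sum is X = 9. A row of size p has a winning move iff p XOR X < p (reduce it to p XOR X).
  11: 11 XOR 9 = 2 < 11 — winning move (to 2).
  15: 15 XOR 9 = 6 < 15 — winning move (to 6).
  13: 13 XOR 9 = 4 < 13 — winning move (to 4).
That gives 3 winning moves.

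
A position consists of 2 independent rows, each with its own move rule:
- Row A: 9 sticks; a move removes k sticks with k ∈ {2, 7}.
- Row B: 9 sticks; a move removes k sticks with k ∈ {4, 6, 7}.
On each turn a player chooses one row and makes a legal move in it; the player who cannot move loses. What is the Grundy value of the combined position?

2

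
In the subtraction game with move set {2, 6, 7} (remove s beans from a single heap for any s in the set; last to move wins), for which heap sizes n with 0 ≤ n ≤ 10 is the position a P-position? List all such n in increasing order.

0, 1, 4, 5, 9

Compute g(0), g(1), … for moves {2, 6, 7}:
g(0) = mex{} = 0
g(1) = mex{} = 0
g(2) = mex{0} = 1
g(3) = mex{0} = 1
g(4) = mex{1} = 0
g(5) = mex{1} = 0
g(6) = mex{0} = 1
g(7) = mex{0} = 1
g(8) = mex{0,1} = 2
g(9) = mex{1} = 0
g(10) = mex{0,1,2} = 3
The P-positions (g = 0) in 0..10 are 0, 1, 4, 5, 9.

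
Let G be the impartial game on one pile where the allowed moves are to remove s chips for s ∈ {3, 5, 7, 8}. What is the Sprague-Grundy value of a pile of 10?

3

Build the Grundy sequence with g(k) = mex{g(k−s) : s ∈ {3, 5, 7, 8}, s ≤ k}:
k:     0  1  2  3  4  5  6  7  8  9 10
g(k):  0  0  0  1  1  1  2  2  2  3  3
So g(10) = 3.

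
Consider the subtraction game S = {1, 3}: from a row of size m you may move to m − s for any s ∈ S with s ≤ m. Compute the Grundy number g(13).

Grundy values for subtraction set {1, 3}:
g(0) = mex{} = 0
g(1) = mex{0} = 1
g(2) = mex{1} = 0
g(3) = mex{0} = 1
g(4) = mex{1} = 0
g(5) = mex{0} = 1
g(6) = mex{1} = 0
g(7) = mex{0} = 1
g(8) = mex{1} = 0
g(9) = mex{0} = 1
g(10) = mex{1} = 0
g(11) = mex{0} = 1
g(12) = mex{1} = 0
g(13) = mex{0} = 1
So g(13) = 1.

1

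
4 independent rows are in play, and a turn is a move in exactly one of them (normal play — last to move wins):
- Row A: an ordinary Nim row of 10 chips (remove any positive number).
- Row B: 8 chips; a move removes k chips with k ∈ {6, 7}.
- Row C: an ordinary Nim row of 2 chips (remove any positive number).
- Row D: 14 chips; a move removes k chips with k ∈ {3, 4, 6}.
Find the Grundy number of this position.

8

Row A is a plain Nim row of size 10, so its Grundy value is 10.
For row B, compute g(0), g(1), … with moves {6, 7}:
k:     0  1  2  3  4  5  6  7  8
g(k):  0  0  0  0  0  0  1  1  1
So g(8) = 1.
Row C is a plain Nim row of size 2, so its Grundy value is 2.
For row D, compute g(0), g(1), … with moves {3, 4, 6}:
g(0) = mex{} = 0
g(1) = mex{} = 0
g(2) = mex{} = 0
g(3) = mex{0} = 1
g(4) = mex{0} = 1
g(5) = mex{0} = 1
g(6) = mex{0,1} = 2
g(7) = mex{0,1} = 2
g(8) = mex{0,1} = 2
g(9) = mex{1,2} = 0
g(10) = mex{1,2} = 0
g(11) = mex{1,2} = 0
g(12) = mex{0,2} = 1
g(13) = mex{0,2} = 1
g(14) = mex{0,2} = 1
So g(14) = 1.
By the Sprague-Grundy theorem, the Grundy value of a sum of independent games is the XOR of the component values.
Combined value = 10 ⊕ 1 ⊕ 2 ⊕ 1 = 8.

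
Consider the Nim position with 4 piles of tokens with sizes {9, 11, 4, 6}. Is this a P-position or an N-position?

Nim-sum: 9 ⊕ 11 ⊕ 4 ⊕ 6 = 0.
The nim-sum is 0, so this is a P-position: the player to move is in a losing position under optimal play.

P-position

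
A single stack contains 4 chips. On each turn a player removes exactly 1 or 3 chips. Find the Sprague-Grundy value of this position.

Compute g(0), g(1), … for moves {1, 3}:
g(0) = mex{} = 0
g(1) = mex{0} = 1
g(2) = mex{1} = 0
g(3) = mex{0} = 1
g(4) = mex{1} = 0
So g(4) = 0.

0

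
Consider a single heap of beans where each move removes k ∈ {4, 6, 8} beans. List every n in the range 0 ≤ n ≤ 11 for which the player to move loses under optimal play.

0, 1, 2, 3

Grundy values for subtraction set {4, 6, 8}:
k:     0  1  2  3  4  5  6  7  8  9 10 11
g(k):  0  0  0  0  1  1  1  1  2  2  2  2
The P-positions (g = 0) in 0..11 are 0, 1, 2, 3.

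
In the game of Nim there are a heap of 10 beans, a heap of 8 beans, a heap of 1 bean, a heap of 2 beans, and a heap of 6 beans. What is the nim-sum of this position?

7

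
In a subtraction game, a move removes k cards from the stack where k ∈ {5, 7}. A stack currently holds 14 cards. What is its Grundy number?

Compute g(0), g(1), … for moves {5, 7}:
k:     0  1  2  3  4  5  6  7  8  9 10 11 12 13 14
g(k):  0  0  0  0  0  1  1  1  1  1  2  2  0  0  0
So g(14) = 0.

0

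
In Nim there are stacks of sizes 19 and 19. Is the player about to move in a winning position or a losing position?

Losing position

Compute the nim-sum pairwise:
19 ^ 19 = 0
The nim-sum is 0, so this is a P-position: the player to move is in a losing position under optimal play.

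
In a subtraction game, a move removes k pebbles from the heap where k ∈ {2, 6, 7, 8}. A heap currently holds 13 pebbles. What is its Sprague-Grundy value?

2

Grundy values for subtraction set {2, 6, 7, 8}:
k:     0  1  2  3  4  5  6  7  8  9 10 11 12 13
g(k):  0  0  1  1  0  0  1  1  2  2  3  3  2  2
So g(13) = 2.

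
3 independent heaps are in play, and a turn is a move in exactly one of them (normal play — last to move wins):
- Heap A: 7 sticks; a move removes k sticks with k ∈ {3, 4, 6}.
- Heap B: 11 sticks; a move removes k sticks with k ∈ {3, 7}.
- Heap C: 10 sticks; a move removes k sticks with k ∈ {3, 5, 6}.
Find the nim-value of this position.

2

Build the Grundy sequence for heap A with g(k) = mex{g(k−s) : s ∈ {3, 4, 6}, s ≤ k}:
g(0) = mex{} = 0
g(1) = mex{} = 0
g(2) = mex{} = 0
g(3) = mex{0} = 1
g(4) = mex{0} = 1
g(5) = mex{0} = 1
g(6) = mex{0,1} = 2
g(7) = mex{0,1} = 2
So g(7) = 2.
For heap B, compute g(0), g(1), … with moves {3, 7}:
g(0) = mex{} = 0
g(1) = mex{} = 0
g(2) = mex{} = 0
g(3) = mex{0} = 1
g(4) = mex{0} = 1
g(5) = mex{0} = 1
g(6) = mex{1} = 0
g(7) = mex{0,1} = 2
g(8) = mex{0,1} = 2
g(9) = mex{0} = 1
g(10) = mex{1,2} = 0
g(11) = mex{1,2} = 0
So g(11) = 0.
For heap C, compute g(0), g(1), … with moves {3, 5, 6}:
k:     0  1  2  3  4  5  6  7  8  9 10
g(k):  0  0  0  1  1  1  2  2  2  0  0
So g(10) = 0.
The value of a disjunctive sum is the nim-sum of the parts.
Combined value = 2 ⊕ 0 ⊕ 0 = 2.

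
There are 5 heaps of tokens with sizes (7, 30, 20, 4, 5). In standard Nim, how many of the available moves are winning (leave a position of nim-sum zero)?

1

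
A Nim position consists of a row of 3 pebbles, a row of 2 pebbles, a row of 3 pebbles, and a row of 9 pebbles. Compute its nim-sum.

11

In binary:
  0011  (3)
  0010  (2)
  0011  (3)
  1001  (9)
  ----
  1011  (11)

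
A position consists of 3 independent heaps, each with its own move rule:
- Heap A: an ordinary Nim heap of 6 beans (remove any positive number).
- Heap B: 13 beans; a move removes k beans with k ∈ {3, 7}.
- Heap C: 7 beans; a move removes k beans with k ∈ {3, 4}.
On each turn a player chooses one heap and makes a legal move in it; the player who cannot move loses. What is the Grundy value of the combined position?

Heap A is a plain Nim heap of size 6, so its Grundy value is 6.
For heap B, compute g(0), g(1), … with moves {3, 7}:
g(0) = mex{} = 0
g(1) = mex{} = 0
g(2) = mex{} = 0
g(3) = mex{0} = 1
g(4) = mex{0} = 1
g(5) = mex{0} = 1
g(6) = mex{1} = 0
g(7) = mex{0,1} = 2
g(8) = mex{0,1} = 2
g(9) = mex{0} = 1
g(10) = mex{1,2} = 0
g(11) = mex{1,2} = 0
g(12) = mex{1} = 0
g(13) = mex{0} = 1
So g(13) = 1.
For heap C, compute g(0), g(1), … with moves {3, 4}:
k:     0  1  2  3  4  5  6  7
g(k):  0  0  0  1  1  1  2  0
So g(7) = 0.
By the Sprague-Grundy theorem, the Grundy value of a sum of independent games is the XOR of the component values.
Combined value = 6 ⊕ 1 ⊕ 0 = 7.

7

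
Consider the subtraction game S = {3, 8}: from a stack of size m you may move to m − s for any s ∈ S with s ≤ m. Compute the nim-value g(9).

1

Grundy values for subtraction set {3, 8}:
g(0) = mex{} = 0
g(1) = mex{} = 0
g(2) = mex{} = 0
g(3) = mex{0} = 1
g(4) = mex{0} = 1
g(5) = mex{0} = 1
g(6) = mex{1} = 0
g(7) = mex{1} = 0
g(8) = mex{0,1} = 2
g(9) = mex{0} = 1
So g(9) = 1.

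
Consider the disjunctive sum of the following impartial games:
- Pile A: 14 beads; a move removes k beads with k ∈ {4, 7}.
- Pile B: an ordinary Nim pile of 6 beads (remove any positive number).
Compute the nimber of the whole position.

6

Grundy values for pile A (subtraction set {4, 7}):
g(0) = mex{} = 0
g(1) = mex{} = 0
g(2) = mex{} = 0
g(3) = mex{} = 0
g(4) = mex{0} = 1
g(5) = mex{0} = 1
g(6) = mex{0} = 1
g(7) = mex{0} = 1
g(8) = mex{0,1} = 2
g(9) = mex{0,1} = 2
g(10) = mex{0,1} = 2
g(11) = mex{1} = 0
g(12) = mex{1,2} = 0
g(13) = mex{1,2} = 0
g(14) = mex{1,2} = 0
So g(14) = 0.
Pile B is a plain Nim pile of size 6, so its Grundy value is 6.
By the Sprague-Grundy theorem, the Grundy value of a sum of independent games is the XOR of the component values.
Combined value = 0 XOR 6 = 6.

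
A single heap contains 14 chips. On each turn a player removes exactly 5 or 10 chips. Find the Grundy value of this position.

2

Compute g(0), g(1), … for moves {5, 10}:
g(0) = mex{} = 0
g(1) = mex{} = 0
g(2) = mex{} = 0
g(3) = mex{} = 0
g(4) = mex{} = 0
g(5) = mex{0} = 1
g(6) = mex{0} = 1
g(7) = mex{0} = 1
g(8) = mex{0} = 1
g(9) = mex{0} = 1
g(10) = mex{0,1} = 2
g(11) = mex{0,1} = 2
g(12) = mex{0,1} = 2
g(13) = mex{0,1} = 2
g(14) = mex{0,1} = 2
So g(14) = 2.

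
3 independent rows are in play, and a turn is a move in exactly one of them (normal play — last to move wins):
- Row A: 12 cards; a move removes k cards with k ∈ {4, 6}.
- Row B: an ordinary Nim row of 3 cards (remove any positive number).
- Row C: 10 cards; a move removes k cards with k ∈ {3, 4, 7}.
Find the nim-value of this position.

3

For row A, compute g(0), g(1), … with moves {4, 6}:
k:     0  1  2  3  4  5  6  7  8  9 10 11 12
g(k):  0  0  0  0  1  1  1  1  2  2  0  0  0
So g(12) = 0.
Row B is a plain Nim row of size 3, so its Grundy value is 3.
For row C, compute g(0), g(1), … with moves {3, 4, 7}:
g(0) = mex{} = 0
g(1) = mex{} = 0
g(2) = mex{} = 0
g(3) = mex{0} = 1
g(4) = mex{0} = 1
g(5) = mex{0} = 1
g(6) = mex{0,1} = 2
g(7) = mex{0,1} = 2
g(8) = mex{0,1} = 2
g(9) = mex{0,1,2} = 3
g(10) = mex{1,2} = 0
So g(10) = 0.
By the Sprague-Grundy theorem, the Grundy value of a sum of independent games is the XOR of the component values.
Combined value = 0 XOR 3 XOR 0 = 3.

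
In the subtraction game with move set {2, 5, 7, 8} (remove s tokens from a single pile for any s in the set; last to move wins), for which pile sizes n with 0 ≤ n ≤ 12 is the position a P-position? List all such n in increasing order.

0, 1, 4, 10

Build the Grundy sequence with g(k) = mex{g(k−s) : s ∈ {2, 5, 7, 8}, s ≤ k}:
g(0) = mex{} = 0
g(1) = mex{} = 0
g(2) = mex{0} = 1
g(3) = mex{0} = 1
g(4) = mex{1} = 0
g(5) = mex{0,1} = 2
g(6) = mex{0} = 1
g(7) = mex{0,1,2} = 3
g(8) = mex{0,1} = 2
g(9) = mex{0,1,3} = 2
g(10) = mex{1,2} = 0
g(11) = mex{0,1,2} = 3
g(12) = mex{0,2,3} = 1
The P-positions (g = 0) in 0..12 are 0, 1, 4, 10.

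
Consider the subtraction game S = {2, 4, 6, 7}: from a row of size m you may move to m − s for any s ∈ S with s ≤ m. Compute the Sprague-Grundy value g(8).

4

Build the Grundy sequence with g(k) = mex{g(k−s) : s ∈ {2, 4, 6, 7}, s ≤ k}:
k:     0  1  2  3  4  5  6  7  8
g(k):  0  0  1  1  2  2  3  3  4
So g(8) = 4.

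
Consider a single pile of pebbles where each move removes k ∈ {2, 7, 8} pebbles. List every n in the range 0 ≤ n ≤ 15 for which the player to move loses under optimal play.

0, 1, 4, 5, 10, 14, 15

Grundy values for subtraction set {2, 7, 8}:
k:     0  1  2  3  4  5  6  7  8  9 10 11 12 13 14 15
g(k):  0  0  1  1  0  0  1  1  2  2  0  3  1  2  0  0
The P-positions (g = 0) in 0..15 are 0, 1, 4, 5, 10, 14, 15.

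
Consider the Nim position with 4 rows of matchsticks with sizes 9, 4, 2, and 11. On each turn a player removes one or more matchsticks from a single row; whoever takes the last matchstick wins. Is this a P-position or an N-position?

N-position

In binary:
  1001  (9)
  0100  (4)
  0010  (2)
  1011  (11)
  ----
  0100  (4)
The nim-sum is 4 ≠ 0, so this is an N-position: the player to move can win.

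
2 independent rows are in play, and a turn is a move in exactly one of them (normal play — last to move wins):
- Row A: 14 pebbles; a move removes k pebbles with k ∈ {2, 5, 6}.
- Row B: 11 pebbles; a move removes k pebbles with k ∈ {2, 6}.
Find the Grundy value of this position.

0

For row A, compute g(0), g(1), … with moves {2, 5, 6}:
k:     0  1  2  3  4  5  6  7  8  9 10 11 12 13 14
g(k):  0  0  1  1  0  2  1  3  0  2  1  0  0  1  1
So g(14) = 1.
Build the Grundy sequence for row B with g(k) = mex{g(k−s) : s ∈ {2, 6}, s ≤ k}:
k:     0  1  2  3  4  5  6  7  8  9 10 11
g(k):  0  0  1  1  0  0  1  1  0  0  1  1
So g(11) = 1.
The value of a disjunctive sum is the nim-sum of the parts.
Combined value = 1 ⊕ 1 = 0.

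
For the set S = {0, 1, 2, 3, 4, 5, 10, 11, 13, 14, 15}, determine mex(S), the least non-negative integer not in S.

The values 0, 1, 2, 3, 4, 5 are all present; 6 is the first non-negative integer missing from the set.

6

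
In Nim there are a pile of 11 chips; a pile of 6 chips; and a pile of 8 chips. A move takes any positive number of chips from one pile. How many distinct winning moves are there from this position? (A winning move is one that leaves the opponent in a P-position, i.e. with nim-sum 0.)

Nim-sum: 11 XOR 6 XOR 8 = 5.
The overall nim-sum is X = 5. A pile of size p has a winning move iff p XOR X < p (reduce it to p XOR X).
  11: 11 XOR 5 = 14 ≥ 11 — no move.
  6: 6 XOR 5 = 3 < 6 — winning move (to 3).
  8: 8 XOR 5 = 13 ≥ 8 — no move.
That gives 1 winning move.

1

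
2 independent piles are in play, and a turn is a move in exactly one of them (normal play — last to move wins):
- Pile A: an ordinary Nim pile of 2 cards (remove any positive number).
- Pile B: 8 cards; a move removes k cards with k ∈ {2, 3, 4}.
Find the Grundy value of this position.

3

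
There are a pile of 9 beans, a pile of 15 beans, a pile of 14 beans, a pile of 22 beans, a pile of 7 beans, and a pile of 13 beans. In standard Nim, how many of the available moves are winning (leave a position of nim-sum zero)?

Write each in binary and XOR column by column:
  01001  (9)
  01111  (15)
  01110  (14)
  10110  (22)
  00111  (7)
  01101  (13)
  -----
  10100  (20)
The overall nim-sum is X = 20. A pile of size p has a winning move iff p XOR X < p (reduce it to p XOR X).
  9: 9 XOR 20 = 29 ≥ 9 — no move.
  15: 15 XOR 20 = 27 ≥ 15 — no move.
  14: 14 XOR 20 = 26 ≥ 14 — no move.
  22: 22 XOR 20 = 2 < 22 — winning move (to 2).
  7: 7 XOR 20 = 19 ≥ 7 — no move.
  13: 13 XOR 20 = 25 ≥ 13 — no move.
That gives 1 winning move.

1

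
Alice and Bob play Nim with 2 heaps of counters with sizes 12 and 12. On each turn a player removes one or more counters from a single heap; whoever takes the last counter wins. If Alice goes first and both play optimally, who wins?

Bob wins

Compute the nim-sum pairwise:
12 XOR 12 = 0
The nim-sum is 0, so this is a P-position: the player to move is in a losing position under optimal play; Alice is about to move from it and so loses — Bob wins.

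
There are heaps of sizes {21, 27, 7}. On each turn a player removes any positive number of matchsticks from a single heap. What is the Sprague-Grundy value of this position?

9

Compute the nim-sum pairwise:
21 ⊕ 27 = 14
14 ⊕ 7 = 9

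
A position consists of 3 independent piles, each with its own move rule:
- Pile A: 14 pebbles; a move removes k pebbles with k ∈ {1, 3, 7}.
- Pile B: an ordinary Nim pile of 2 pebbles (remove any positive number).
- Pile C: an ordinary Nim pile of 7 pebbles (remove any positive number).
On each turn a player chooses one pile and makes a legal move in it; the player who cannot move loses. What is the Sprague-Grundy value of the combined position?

5

For pile A, compute g(0), g(1), … with moves {1, 3, 7}:
g(0) = mex{} = 0
g(1) = mex{0} = 1
g(2) = mex{1} = 0
g(3) = mex{0} = 1
g(4) = mex{1} = 0
g(5) = mex{0} = 1
g(6) = mex{1} = 0
g(7) = mex{0} = 1
g(8) = mex{1} = 0
g(9) = mex{0} = 1
g(10) = mex{1} = 0
g(11) = mex{0} = 1
g(12) = mex{1} = 0
g(13) = mex{0} = 1
g(14) = mex{1} = 0
So g(14) = 0.
Pile B is a plain Nim pile of size 2, so its Grundy value is 2.
Pile C is a plain Nim pile of size 7, so its Grundy value is 7.
By the Sprague-Grundy theorem, the Grundy value of a sum of independent games is the XOR of the component values.
Combined value = 0 XOR 2 XOR 7 = 5.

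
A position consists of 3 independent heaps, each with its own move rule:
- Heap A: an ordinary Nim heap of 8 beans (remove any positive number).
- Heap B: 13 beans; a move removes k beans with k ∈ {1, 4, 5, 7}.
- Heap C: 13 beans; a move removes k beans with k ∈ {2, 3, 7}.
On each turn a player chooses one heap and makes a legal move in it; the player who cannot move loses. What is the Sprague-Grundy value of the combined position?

Heap A is a plain Nim heap of size 8, so its Grundy value is 8.
Build the Grundy sequence for heap B with g(k) = mex{g(k−s) : s ∈ {1, 4, 5, 7}, s ≤ k}:
k:     0  1  2  3  4  5  6  7  8  9 10 11 12 13
g(k):  0  1  0  1  2  3  2  3  0  1  0  1  2  3
So g(13) = 3.
Grundy values for heap C (subtraction set {2, 3, 7}):
k:     0  1  2  3  4  5  6  7  8  9 10 11 12 13
g(k):  0  0  1  1  2  0  0  1  1  2  0  0  1  1
So g(13) = 1.
The value of a disjunctive sum is the nim-sum of the parts.
Combined value = 8 XOR 3 XOR 1 = 10.

10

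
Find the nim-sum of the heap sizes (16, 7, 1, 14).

24

Compute the nim-sum pairwise:
16 XOR 7 = 23
23 XOR 1 = 22
22 XOR 14 = 24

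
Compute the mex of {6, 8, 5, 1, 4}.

0

0 is not in the set, so the mex is 0.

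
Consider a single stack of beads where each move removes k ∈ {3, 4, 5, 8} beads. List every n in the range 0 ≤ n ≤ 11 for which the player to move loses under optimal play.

0, 1, 2, 11

Build the Grundy sequence with g(k) = mex{g(k−s) : s ∈ {3, 4, 5, 8}, s ≤ k}:
g(0) = mex{} = 0
g(1) = mex{} = 0
g(2) = mex{} = 0
g(3) = mex{0} = 1
g(4) = mex{0} = 1
g(5) = mex{0} = 1
g(6) = mex{0,1} = 2
g(7) = mex{0,1} = 2
g(8) = mex{0,1} = 2
g(9) = mex{0,1,2} = 3
g(10) = mex{0,1,2} = 3
g(11) = mex{1,2} = 0
The P-positions (g = 0) in 0..11 are 0, 1, 2, 11.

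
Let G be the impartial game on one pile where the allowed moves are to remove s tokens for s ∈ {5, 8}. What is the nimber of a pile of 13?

0

Grundy values for subtraction set {5, 8}:
k:     0  1  2  3  4  5  6  7  8  9 10 11 12 13
g(k):  0  0  0  0  0  1  1  1  1  1  2  2  2  0
So g(13) = 0.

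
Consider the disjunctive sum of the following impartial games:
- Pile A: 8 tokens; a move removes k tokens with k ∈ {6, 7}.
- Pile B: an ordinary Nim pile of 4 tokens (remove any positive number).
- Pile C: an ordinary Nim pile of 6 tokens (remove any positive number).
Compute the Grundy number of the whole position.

3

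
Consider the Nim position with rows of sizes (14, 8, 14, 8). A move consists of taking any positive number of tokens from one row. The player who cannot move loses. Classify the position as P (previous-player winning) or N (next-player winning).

P-position

Nim-sum: 14 ^ 8 ^ 14 ^ 8 = 0.
The nim-sum is 0, so this is a P-position: the player to move is in a losing position under optimal play.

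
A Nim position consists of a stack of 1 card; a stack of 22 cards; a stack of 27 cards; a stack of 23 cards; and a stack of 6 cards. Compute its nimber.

Compute the nim-sum pairwise:
1 XOR 22 = 23
23 XOR 27 = 12
12 XOR 23 = 27
27 XOR 6 = 29

29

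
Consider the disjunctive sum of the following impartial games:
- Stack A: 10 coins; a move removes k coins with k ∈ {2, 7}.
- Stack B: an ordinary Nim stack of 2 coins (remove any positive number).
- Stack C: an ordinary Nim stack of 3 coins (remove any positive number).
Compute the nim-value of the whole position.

Build the Grundy sequence for stack A with g(k) = mex{g(k−s) : s ∈ {2, 7}, s ≤ k}:
g(0) = mex{} = 0
g(1) = mex{} = 0
g(2) = mex{0} = 1
g(3) = mex{0} = 1
g(4) = mex{1} = 0
g(5) = mex{1} = 0
g(6) = mex{0} = 1
g(7) = mex{0} = 1
g(8) = mex{0,1} = 2
g(9) = mex{1} = 0
g(10) = mex{1,2} = 0
So g(10) = 0.
Stack B is a plain Nim stack of size 2, so its Grundy value is 2.
Stack C is a plain Nim stack of size 3, so its Grundy value is 3.
The value of a disjunctive sum is the nim-sum of the parts.
Combined value = 0 XOR 2 XOR 3 = 1.

1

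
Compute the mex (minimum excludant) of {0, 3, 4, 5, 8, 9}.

1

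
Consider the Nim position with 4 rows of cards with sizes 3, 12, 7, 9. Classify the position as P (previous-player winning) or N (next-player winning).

N-position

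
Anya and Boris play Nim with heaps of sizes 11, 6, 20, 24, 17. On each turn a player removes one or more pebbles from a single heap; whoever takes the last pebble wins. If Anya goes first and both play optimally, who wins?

In binary:
  01011  (11)
  00110  (6)
  10100  (20)
  11000  (24)
  10001  (17)
  -----
  10000  (16)
The nim-sum is 16 ≠ 0, so this is an N-position: the player to move can win; Anya has a winning move.

Anya wins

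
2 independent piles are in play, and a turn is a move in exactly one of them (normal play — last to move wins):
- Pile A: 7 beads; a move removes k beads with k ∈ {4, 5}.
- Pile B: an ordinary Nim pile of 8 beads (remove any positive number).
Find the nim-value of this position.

For pile A, compute g(0), g(1), … with moves {4, 5}:
k:     0  1  2  3  4  5  6  7
g(k):  0  0  0  0  1  1  1  1
So g(7) = 1.
Pile B is a plain Nim pile of size 8, so its Grundy value is 8.
By the Sprague-Grundy theorem, the Grundy value of a sum of independent games is the XOR of the component values.
Combined value = 1 XOR 8 = 9.

9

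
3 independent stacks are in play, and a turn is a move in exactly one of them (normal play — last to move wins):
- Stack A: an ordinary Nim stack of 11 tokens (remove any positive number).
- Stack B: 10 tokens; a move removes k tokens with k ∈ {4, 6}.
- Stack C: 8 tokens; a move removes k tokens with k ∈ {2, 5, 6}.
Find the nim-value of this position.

11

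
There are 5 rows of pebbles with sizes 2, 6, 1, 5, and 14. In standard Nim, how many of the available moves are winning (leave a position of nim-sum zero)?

Nim-sum: 2 ^ 6 ^ 1 ^ 5 ^ 14 = 14.
The overall nim-sum is X = 14. A row of size p has a winning move iff p XOR X < p (reduce it to p XOR X).
  2: 2 XOR 14 = 12 ≥ 2 — no move.
  6: 6 XOR 14 = 8 ≥ 6 — no move.
  1: 1 XOR 14 = 15 ≥ 1 — no move.
  5: 5 XOR 14 = 11 ≥ 5 — no move.
  14: 14 XOR 14 = 0 < 14 — winning move (to 0).
That gives 1 winning move.

1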